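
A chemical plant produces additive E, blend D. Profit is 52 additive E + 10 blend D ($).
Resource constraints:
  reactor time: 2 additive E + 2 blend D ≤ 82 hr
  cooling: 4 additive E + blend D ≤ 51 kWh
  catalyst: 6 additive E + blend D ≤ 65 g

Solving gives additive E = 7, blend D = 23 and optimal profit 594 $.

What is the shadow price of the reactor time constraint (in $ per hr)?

0

Check each constraint at x*: reactor time 60/82 (slack 22); cooling 51/51 (tight); catalyst 65/65 (tight).
By complementary slackness, y = 0 for the non-binding constraint.
From A_Bᵀ y = c: 4·y_cooling + 6·y_catalyst = 52; 1·y_cooling + 1·y_catalyst = 10.
This yields shadow prices y_cooling = 4, y_catalyst = 6.
Shadow price of reactor time = 0.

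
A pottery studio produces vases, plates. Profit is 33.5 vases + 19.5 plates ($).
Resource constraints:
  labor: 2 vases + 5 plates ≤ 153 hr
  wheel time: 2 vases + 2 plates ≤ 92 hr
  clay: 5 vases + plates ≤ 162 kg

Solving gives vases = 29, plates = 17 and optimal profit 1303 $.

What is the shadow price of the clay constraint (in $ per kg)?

Check each constraint at x*: labor 143/153 (slack 10); wheel time 92/92 (tight); clay 162/162 (tight).
By complementary slackness, y = 0 for the non-binding constraint.
Dual feasibility on the basic columns requires 2·y_wheel time + 5·y_clay = 33.5, 2·y_wheel time + 1·y_clay = 19.5.
This yields shadow prices y_wheel time = 8, y_clay = 3.5.
Shadow price of clay = 3.5.

3.5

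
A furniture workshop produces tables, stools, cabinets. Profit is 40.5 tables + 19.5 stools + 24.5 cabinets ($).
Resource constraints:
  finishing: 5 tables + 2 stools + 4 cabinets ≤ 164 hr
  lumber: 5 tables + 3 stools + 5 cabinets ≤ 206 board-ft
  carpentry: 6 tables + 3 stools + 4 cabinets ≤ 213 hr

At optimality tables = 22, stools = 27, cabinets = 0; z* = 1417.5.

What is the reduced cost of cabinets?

-3.5

At the optimum: finishing uses 164 of 164 (binding); lumber uses 191 of 206 (slack = 15); carpentry uses 213 of 213 (binding).
Since lumber is not tight, its dual is 0.
Dual feasibility on the basic columns requires 5·y_finishing + 6·y_carpentry = 40.5, 2·y_finishing + 3·y_carpentry = 19.5.
This yields shadow prices y_finishing = 1.5, y_carpentry = 5.5.
Reduced cost of cabinets: c₃ − yᵀa₃ = 24.5 − (1.5·4 + 5.5·4) = 24.5 − 28 = -3.5.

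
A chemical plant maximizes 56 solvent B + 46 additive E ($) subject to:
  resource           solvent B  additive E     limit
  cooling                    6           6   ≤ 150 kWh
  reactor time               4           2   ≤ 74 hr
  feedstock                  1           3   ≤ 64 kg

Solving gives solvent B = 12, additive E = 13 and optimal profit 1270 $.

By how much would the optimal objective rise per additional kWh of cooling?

6

At the optimum: cooling uses 150 of 150 (binding); reactor time uses 74 of 74 (binding); feedstock uses 51 of 64 (slack = 13).
Slack constraints have shadow price 0 (complementary slackness).
The binding rows give the dual system: 6·y_cooling + 4·y_reactor time = 56 and 6·y_cooling + 2·y_reactor time = 46.
Solving: y_cooling = 6, y_reactor time = 5.
Shadow price of cooling = 6.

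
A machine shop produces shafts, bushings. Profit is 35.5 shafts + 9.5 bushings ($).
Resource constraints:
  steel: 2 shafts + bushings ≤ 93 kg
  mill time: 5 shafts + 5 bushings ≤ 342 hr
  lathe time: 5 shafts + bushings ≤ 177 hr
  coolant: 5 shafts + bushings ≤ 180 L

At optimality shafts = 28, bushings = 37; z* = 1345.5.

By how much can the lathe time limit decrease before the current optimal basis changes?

10.2

Binding constraints: steel, lathe time. The basis is B = [[2,1],[5,1]] with det -3.
Per unit decrease in lathe time, x* moves by d = (-0.3333, 0.6667).
The basis stays optimal until mill time becomes binding; allowable decrease = 10.2 hr.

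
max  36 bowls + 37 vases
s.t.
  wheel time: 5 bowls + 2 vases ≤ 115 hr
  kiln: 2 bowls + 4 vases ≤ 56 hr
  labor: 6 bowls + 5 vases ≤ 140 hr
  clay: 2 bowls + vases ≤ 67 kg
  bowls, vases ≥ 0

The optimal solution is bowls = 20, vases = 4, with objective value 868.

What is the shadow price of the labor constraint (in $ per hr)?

Binding: kiln and labor. Non-binding: wheel time (7 unused), clay (23 unused).
By complementary slackness, y = 0 for the non-binding constraints.
From A_Bᵀ y = c: 2·y_kiln + 6·y_labor = 36; 4·y_kiln + 5·y_labor = 37.
Solving: y_kiln = 3, y_labor = 5.
Shadow price of labor = 5.

5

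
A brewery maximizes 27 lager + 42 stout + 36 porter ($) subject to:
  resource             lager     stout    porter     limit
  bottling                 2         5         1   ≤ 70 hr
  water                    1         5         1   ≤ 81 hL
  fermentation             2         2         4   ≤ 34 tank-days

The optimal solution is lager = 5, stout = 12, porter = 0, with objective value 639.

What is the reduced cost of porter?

Binding: bottling and fermentation. Non-binding: water (16 unused).
By complementary slackness, y = 0 for the non-binding constraint.
From A_Bᵀ y = c: 2·y_bottling + 2·y_fermentation = 27; 5·y_bottling + 2·y_fermentation = 42.
→ y_bottling = 5 and y_fermentation = 8.5.
Reduced cost of porter: c₃ − yᵀa₃ = 36 − (5·1 + 8.5·4) = 36 − 39 = -3.

-3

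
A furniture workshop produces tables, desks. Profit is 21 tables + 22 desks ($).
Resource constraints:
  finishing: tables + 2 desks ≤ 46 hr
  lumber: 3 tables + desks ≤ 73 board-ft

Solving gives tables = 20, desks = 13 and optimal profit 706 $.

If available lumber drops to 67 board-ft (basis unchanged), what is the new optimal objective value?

682

Both finishing and lumber are binding at x*.
Dual feasibility on the basic columns requires 1·y_finishing + 3·y_lumber = 21, 2·y_finishing + 1·y_lumber = 22.
This yields shadow prices y_finishing = 9, y_lumber = 4.
Δz = y_lumber·Δb = 4 × (-6) = -24, so new z* = 706 − 24 = 682.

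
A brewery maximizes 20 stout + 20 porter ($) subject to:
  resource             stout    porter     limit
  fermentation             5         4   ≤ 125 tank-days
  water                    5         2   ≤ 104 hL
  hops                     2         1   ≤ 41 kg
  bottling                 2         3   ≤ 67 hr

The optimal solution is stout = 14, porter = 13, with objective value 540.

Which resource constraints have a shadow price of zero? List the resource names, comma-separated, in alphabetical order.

fermentation: 122/125 (slack 3)
water: 96/104 (slack 8)
hops: 41/41 (binding)
bottling: 67/67 (binding)
By complementary slackness, a constraint with positive slack has shadow price 0 → fermentation, water.

fermentation, water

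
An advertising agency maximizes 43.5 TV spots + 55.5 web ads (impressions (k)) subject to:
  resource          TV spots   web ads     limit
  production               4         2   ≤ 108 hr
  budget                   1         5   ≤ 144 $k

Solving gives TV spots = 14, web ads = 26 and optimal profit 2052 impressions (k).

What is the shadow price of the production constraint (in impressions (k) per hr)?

Check each constraint at x*: production 108/108 (tight); budget 144/144 (tight).
Dual feasibility on the basic columns requires 4·y_production + 1·y_budget = 43.5, 2·y_production + 5·y_budget = 55.5.
Solving: y_production = 9, y_budget = 7.5.
Shadow price of production = 9.

9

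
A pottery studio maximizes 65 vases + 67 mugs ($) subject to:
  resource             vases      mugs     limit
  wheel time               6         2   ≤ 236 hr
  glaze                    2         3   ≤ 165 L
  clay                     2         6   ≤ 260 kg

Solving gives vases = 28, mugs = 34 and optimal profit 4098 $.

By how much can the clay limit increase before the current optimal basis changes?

Binding constraints: wheel time, clay. The basis is B = [[6,2],[2,6]] with det 32.
Per unit increase in clay, x* moves by d = (-0.0625, 0.1875).
The basis stays optimal until glaze becomes binding; allowable increase = 16 kg.

16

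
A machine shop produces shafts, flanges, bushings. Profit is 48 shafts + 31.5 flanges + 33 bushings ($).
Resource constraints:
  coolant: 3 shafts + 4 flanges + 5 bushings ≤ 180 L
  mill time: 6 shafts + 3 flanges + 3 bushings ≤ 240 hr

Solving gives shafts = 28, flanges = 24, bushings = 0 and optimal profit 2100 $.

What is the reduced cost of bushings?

Check each constraint at x*: coolant 180/180 (tight); mill time 240/240 (tight).
Dual feasibility on the basic columns requires 3·y_coolant + 6·y_mill time = 48, 4·y_coolant + 3·y_mill time = 31.5.
This yields shadow prices y_coolant = 3, y_mill time = 6.5.
Reduced cost of bushings: c₃ − yᵀa₃ = 33 − (3·5 + 6.5·3) = 33 − 34.5 = -1.5.

-1.5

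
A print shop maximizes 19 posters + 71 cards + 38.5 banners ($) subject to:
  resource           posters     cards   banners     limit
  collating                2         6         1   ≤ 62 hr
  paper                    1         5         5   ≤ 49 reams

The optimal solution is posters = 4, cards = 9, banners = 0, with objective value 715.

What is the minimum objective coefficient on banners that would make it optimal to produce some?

41

Both collating and paper are binding at x*.
Dual feasibility on the basic columns requires 2·y_collating + 1·y_paper = 19, 6·y_collating + 5·y_paper = 71.
→ y_collating = 6 and y_paper = 7.
banners enters the basis when its profit ≥ yᵀa₃ = 6·1 + 7·5 = 41.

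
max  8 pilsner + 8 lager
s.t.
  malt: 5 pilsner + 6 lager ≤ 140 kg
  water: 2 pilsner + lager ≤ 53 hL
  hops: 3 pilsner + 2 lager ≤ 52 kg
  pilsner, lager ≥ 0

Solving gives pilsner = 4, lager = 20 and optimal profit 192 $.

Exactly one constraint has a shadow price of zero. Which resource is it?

water

malt: 140/140 (binding)
water: 28/53 (slack 25)
hops: 52/52 (binding)
By complementary slackness, a constraint with positive slack has shadow price 0 → water.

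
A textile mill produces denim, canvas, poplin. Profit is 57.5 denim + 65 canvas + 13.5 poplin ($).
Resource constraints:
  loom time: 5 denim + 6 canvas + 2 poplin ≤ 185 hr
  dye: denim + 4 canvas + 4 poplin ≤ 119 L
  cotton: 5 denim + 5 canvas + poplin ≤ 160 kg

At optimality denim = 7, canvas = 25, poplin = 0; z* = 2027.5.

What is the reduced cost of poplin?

-5.5

Binding: loom time and cotton. Non-binding: dye (12 unused).
Slack constraints have shadow price 0 (complementary slackness).
Dual feasibility on the basic columns requires 5·y_loom time + 5·y_cotton = 57.5, 6·y_loom time + 5·y_cotton = 65.
Solving: y_loom time = 7.5, y_cotton = 4.
Reduced cost of poplin: c₃ − yᵀa₃ = 13.5 − (7.5·2 + 4·1) = 13.5 − 19 = -5.5.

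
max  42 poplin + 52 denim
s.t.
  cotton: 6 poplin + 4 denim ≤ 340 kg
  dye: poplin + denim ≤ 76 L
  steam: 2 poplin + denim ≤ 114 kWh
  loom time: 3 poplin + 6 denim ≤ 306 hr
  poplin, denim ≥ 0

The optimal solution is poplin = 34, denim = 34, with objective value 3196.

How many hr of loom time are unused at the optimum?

loom time used = 3·34 + 6·34 = 306; slack = 306 − 306 = 0.

0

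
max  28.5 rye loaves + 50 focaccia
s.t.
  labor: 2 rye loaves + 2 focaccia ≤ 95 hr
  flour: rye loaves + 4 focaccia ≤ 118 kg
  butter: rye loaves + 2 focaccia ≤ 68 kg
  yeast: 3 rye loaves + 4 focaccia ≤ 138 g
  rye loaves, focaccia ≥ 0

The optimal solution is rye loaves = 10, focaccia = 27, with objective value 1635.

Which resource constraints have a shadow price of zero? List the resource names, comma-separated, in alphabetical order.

labor: 74/95 (slack 21)
flour: 118/118 (binding)
butter: 64/68 (slack 4)
yeast: 138/138 (binding)
By complementary slackness, a constraint with positive slack has shadow price 0 → butter, labor.

butter, labor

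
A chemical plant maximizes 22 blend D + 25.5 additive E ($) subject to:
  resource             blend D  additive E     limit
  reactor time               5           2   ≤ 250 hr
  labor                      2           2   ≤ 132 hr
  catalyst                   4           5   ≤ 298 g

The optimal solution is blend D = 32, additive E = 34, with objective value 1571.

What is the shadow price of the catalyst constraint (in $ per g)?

Check each constraint at x*: reactor time 228/250 (slack 22); labor 132/132 (tight); catalyst 298/298 (tight).
Since reactor time is not tight, its dual is 0.
The binding rows give the dual system: 2·y_labor + 4·y_catalyst = 22 and 2·y_labor + 5·y_catalyst = 25.5.
This yields shadow prices y_labor = 4, y_catalyst = 3.5.
Shadow price of catalyst = 3.5.

3.5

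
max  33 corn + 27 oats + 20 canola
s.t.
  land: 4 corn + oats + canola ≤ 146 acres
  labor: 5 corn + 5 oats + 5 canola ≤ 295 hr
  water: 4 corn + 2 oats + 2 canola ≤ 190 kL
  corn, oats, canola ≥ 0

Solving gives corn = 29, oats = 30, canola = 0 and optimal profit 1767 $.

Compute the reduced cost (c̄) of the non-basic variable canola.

-7

At the optimum: land uses 146 of 146 (binding); labor uses 295 of 295 (binding); water uses 176 of 190 (slack = 14).
Slack constraints have shadow price 0 (complementary slackness).
Dual feasibility on the basic columns requires 4·y_land + 5·y_labor = 33, 1·y_land + 5·y_labor = 27.
This yields shadow prices y_land = 2, y_labor = 5.
Reduced cost of canola: c₃ − yᵀa₃ = 20 − (2·1 + 5·5) = 20 − 27 = -7.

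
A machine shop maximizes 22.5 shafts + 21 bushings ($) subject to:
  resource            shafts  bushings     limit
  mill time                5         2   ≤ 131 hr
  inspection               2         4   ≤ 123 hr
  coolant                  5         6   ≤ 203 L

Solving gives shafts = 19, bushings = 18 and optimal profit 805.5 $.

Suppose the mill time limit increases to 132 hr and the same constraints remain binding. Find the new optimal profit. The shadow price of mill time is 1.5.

807

Δb = 1, so new z* = 805.5 + (1.5)·(1) = 805.5 + 1.5 = 807.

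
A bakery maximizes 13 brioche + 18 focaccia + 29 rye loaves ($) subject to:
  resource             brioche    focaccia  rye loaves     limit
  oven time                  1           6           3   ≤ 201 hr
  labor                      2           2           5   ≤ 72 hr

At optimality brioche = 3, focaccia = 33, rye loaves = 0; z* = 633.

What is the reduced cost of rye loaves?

Both oven time and labor are binding at x*.
The binding rows give the dual system: 1·y_oven time + 2·y_labor = 13 and 6·y_oven time + 2·y_labor = 18.
This yields shadow prices y_oven time = 1, y_labor = 6.
Reduced cost of rye loaves: c₃ − yᵀa₃ = 29 − (1·3 + 6·5) = 29 − 33 = -4.

-4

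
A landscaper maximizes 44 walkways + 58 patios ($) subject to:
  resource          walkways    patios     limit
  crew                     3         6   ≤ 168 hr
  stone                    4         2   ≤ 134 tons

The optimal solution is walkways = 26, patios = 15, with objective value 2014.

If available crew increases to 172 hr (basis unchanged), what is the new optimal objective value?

Both crew and stone are binding at x*.
Dual feasibility on the basic columns requires 3·y_crew + 4·y_stone = 44, 6·y_crew + 2·y_stone = 58.
→ y_crew = 8 and y_stone = 5.
Δz = y_crew·Δb = 8 × (4) = 32, so new z* = 2014 + 32 = 2046.

2046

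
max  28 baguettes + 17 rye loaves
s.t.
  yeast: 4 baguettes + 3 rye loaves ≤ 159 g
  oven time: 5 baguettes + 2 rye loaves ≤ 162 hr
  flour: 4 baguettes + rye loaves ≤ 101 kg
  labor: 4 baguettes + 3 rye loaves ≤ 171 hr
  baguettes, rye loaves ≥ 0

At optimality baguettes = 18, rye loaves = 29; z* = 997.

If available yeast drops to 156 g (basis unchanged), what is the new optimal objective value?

982

Check each constraint at x*: yeast 159/159 (tight); oven time 148/162 (slack 14); flour 101/101 (tight); labor 159/171 (slack 12).
By complementary slackness, y = 0 for the non-binding constraints.
Dual feasibility on the basic columns requires 4·y_yeast + 4·y_flour = 28, 3·y_yeast + 1·y_flour = 17.
This yields shadow prices y_yeast = 5, y_flour = 2.
Δz = y_yeast·Δb = 5 × (-3) = -15, so new z* = 997 − 15 = 982.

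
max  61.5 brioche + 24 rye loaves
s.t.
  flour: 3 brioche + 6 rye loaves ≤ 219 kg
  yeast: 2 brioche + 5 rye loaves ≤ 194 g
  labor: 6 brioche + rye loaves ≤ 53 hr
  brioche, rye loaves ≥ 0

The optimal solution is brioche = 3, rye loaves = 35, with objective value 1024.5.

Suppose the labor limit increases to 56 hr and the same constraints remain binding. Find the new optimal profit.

1051.5

Binding: flour and labor. Non-binding: yeast (13 unused).
Since yeast is not tight, its dual is 0.
Dual feasibility on the basic columns requires 3·y_flour + 6·y_labor = 61.5, 6·y_flour + 1·y_labor = 24.
→ y_flour = 2.5 and y_labor = 9.
Δz = y_labor·Δb = 9 × (3) = 27, so new z* = 1024.5 + 27 = 1051.5.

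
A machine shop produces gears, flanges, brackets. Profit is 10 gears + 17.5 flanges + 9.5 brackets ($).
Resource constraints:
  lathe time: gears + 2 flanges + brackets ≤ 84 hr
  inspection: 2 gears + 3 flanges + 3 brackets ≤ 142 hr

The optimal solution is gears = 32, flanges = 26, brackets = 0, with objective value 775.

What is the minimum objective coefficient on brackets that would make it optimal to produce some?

12.5

Both lathe time and inspection are binding at x*.
Dual feasibility on the basic columns requires 1·y_lathe time + 2·y_inspection = 10, 2·y_lathe time + 3·y_inspection = 17.5.
→ y_lathe time = 5 and y_inspection = 2.5.
brackets enters the basis when its profit ≥ yᵀa₃ = 5·1 + 2.5·3 = 12.5.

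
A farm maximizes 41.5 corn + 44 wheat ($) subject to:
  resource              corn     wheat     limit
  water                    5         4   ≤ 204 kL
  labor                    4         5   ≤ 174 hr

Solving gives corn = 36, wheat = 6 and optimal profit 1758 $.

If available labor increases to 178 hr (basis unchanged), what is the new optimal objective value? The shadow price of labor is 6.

1782

Δb = 4, so new z* = 1758 + (6)·(4) = 1758 + 24 = 1782.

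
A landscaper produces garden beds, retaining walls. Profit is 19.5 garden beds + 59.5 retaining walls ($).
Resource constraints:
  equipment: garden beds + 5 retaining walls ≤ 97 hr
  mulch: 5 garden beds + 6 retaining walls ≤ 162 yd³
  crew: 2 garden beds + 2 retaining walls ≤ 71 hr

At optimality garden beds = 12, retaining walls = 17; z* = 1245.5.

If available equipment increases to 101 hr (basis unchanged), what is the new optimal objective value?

1283.5

Binding: equipment and mulch. Non-binding: crew (13 unused).
By complementary slackness, y = 0 for the non-binding constraint.
Dual feasibility on the basic columns requires 1·y_equipment + 5·y_mulch = 19.5, 5·y_equipment + 6·y_mulch = 59.5.
This yields shadow prices y_equipment = 9.5, y_mulch = 2.
Δz = y_equipment·Δb = 9.5 × (4) = 38, so new z* = 1245.5 + 38 = 1283.5.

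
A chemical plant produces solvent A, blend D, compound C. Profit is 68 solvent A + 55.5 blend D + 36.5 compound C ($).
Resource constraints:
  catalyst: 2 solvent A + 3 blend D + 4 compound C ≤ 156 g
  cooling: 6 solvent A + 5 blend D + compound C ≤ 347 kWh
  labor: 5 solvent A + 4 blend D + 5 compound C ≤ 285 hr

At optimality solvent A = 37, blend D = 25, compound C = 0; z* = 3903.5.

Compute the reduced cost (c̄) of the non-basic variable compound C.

Binding: cooling and labor. Non-binding: catalyst (7 unused).
By complementary slackness, y = 0 for the non-binding constraint.
The binding rows give the dual system: 6·y_cooling + 5·y_labor = 68 and 5·y_cooling + 4·y_labor = 55.5.
This yields shadow prices y_cooling = 5.5, y_labor = 7.
Reduced cost of compound C: c₃ − yᵀa₃ = 36.5 − (5.5·1 + 7·5) = 36.5 − 40.5 = -4.

-4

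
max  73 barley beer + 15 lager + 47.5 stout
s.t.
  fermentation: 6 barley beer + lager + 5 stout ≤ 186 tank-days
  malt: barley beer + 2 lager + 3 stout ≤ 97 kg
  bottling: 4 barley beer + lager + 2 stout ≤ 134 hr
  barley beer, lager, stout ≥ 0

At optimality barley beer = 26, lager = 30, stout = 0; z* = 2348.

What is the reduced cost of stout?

-2

Check each constraint at x*: fermentation 186/186 (tight); malt 86/97 (slack 11); bottling 134/134 (tight).
Since malt is not tight, its dual is 0.
From A_Bᵀ y = c: 6·y_fermentation + 4·y_bottling = 73; 1·y_fermentation + 1·y_bottling = 15.
→ y_fermentation = 6.5 and y_bottling = 8.5.
Reduced cost of stout: c₃ − yᵀa₃ = 47.5 − (6.5·5 + 8.5·2) = 47.5 − 49.5 = -2.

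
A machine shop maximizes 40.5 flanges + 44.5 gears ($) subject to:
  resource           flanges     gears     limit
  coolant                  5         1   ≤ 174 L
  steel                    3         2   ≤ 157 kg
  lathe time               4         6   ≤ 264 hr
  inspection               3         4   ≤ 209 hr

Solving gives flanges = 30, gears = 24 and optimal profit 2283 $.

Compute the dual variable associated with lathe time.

7

At the optimum: coolant uses 174 of 174 (binding); steel uses 138 of 157 (slack = 19); lathe time uses 264 of 264 (binding); inspection uses 186 of 209 (slack = 23).
By complementary slackness, y = 0 for the non-binding constraints.
The binding rows give the dual system: 5·y_coolant + 4·y_lathe time = 40.5 and 1·y_coolant + 6·y_lathe time = 44.5.
This yields shadow prices y_coolant = 2.5, y_lathe time = 7.
Shadow price of lathe time = 7.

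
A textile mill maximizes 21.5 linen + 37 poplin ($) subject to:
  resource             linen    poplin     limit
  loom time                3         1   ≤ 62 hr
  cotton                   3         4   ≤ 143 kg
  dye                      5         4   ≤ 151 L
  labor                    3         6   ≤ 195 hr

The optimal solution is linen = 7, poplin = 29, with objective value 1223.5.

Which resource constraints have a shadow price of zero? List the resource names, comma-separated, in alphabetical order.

cotton, loom time

loom time: 50/62 (slack 12)
cotton: 137/143 (slack 6)
dye: 151/151 (binding)
labor: 195/195 (binding)
By complementary slackness, a constraint with positive slack has shadow price 0 → cotton, loom time.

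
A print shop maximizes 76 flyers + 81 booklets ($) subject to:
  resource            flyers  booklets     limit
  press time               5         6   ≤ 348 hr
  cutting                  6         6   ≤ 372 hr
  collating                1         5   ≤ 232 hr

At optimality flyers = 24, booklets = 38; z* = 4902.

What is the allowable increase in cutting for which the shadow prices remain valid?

45.6

Binding constraints: press time, cutting. The basis is B = [[5,6],[6,6]] with det -6.
Per unit increase in cutting, x* moves by d = (1, -0.8333).
The basis stays optimal until booklets reaches 0; allowable increase = 45.6 hr.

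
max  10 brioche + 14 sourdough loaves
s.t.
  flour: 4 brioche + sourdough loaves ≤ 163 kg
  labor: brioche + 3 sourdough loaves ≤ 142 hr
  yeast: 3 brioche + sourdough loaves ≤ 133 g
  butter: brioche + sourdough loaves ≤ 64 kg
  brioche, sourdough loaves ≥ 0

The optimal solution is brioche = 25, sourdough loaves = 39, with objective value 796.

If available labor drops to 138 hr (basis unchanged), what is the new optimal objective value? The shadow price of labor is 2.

788

Δb = -4, so new z* = 796 + (2)·(-4) = 796 − 8 = 788.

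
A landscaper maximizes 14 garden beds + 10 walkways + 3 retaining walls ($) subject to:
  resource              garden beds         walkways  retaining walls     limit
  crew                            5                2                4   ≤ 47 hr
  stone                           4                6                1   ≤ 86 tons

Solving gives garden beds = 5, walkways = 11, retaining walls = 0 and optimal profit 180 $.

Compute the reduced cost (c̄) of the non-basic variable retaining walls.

At the optimum: crew uses 47 of 47 (binding); stone uses 86 of 86 (binding).
Dual feasibility on the basic columns requires 5·y_crew + 4·y_stone = 14, 2·y_crew + 6·y_stone = 10.
This yields shadow prices y_crew = 2, y_stone = 1.
Reduced cost of retaining walls: c₃ − yᵀa₃ = 3 − (2·4 + 1·1) = 3 − 9 = -6.

-6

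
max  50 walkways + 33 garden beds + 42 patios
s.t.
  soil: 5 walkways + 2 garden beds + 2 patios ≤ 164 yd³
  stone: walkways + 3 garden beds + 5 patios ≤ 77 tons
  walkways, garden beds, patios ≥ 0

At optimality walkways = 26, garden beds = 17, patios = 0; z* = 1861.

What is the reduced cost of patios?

Both soil and stone are binding at x*.
The binding rows give the dual system: 5·y_soil + 1·y_stone = 50 and 2·y_soil + 3·y_stone = 33.
→ y_soil = 9 and y_stone = 5.
Reduced cost of patios: c₃ − yᵀa₃ = 42 − (9·2 + 5·5) = 42 − 43 = -1.

-1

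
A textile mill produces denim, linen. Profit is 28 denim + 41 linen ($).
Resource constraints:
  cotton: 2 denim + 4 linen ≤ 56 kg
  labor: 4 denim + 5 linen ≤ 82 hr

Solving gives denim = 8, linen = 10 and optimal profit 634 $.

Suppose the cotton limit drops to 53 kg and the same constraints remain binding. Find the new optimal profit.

Check each constraint at x*: cotton 56/56 (tight); labor 82/82 (tight).
From A_Bᵀ y = c: 2·y_cotton + 4·y_labor = 28; 4·y_cotton + 5·y_labor = 41.
Solving: y_cotton = 4, y_labor = 5.
Δz = y_cotton·Δb = 4 × (-3) = -12, so new z* = 634 − 12 = 622.

622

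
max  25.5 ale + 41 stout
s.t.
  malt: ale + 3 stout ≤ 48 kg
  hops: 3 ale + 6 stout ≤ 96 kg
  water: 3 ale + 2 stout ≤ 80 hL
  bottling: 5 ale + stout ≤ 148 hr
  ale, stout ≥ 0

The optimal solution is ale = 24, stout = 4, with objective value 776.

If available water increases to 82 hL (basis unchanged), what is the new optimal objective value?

Binding: hops and water. Non-binding: malt (12 unused), bottling (24 unused).
Slack constraints have shadow price 0 (complementary slackness).
From A_Bᵀ y = c: 3·y_hops + 3·y_water = 25.5; 6·y_hops + 2·y_water = 41.
This yields shadow prices y_hops = 6, y_water = 2.5.
Δz = y_water·Δb = 2.5 × (2) = 5, so new z* = 776 + 5 = 781.

781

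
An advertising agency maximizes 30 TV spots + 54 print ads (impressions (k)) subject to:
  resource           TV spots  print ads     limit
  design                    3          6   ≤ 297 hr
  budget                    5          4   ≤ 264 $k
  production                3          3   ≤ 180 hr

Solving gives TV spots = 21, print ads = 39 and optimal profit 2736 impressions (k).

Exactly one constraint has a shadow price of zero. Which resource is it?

budget

design: 297/297 (binding)
budget: 261/264 (slack 3)
production: 180/180 (binding)
By complementary slackness, a constraint with positive slack has shadow price 0 → budget.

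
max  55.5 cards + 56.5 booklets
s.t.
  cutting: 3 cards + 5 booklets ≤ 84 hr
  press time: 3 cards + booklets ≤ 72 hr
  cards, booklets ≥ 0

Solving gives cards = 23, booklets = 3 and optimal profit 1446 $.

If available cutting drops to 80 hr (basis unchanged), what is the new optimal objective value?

Both cutting and press time are binding at x*.
Dual feasibility on the basic columns requires 3·y_cutting + 3·y_press time = 55.5, 5·y_cutting + 1·y_press time = 56.5.
This yields shadow prices y_cutting = 9.5, y_press time = 9.
Δz = y_cutting·Δb = 9.5 × (-4) = -38, so new z* = 1446 − 38 = 1408.

1408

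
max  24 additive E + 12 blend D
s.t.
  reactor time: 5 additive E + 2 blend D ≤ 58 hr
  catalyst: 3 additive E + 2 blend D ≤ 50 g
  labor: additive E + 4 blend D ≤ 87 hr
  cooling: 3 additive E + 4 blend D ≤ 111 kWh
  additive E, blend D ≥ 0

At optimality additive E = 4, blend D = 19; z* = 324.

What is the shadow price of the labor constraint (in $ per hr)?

0

At the optimum: reactor time uses 58 of 58 (binding); catalyst uses 50 of 50 (binding); labor uses 80 of 87 (slack = 7); cooling uses 88 of 111 (slack = 23).
Slack constraints have shadow price 0 (complementary slackness).
Dual feasibility on the basic columns requires 5·y_reactor time + 3·y_catalyst = 24, 2·y_reactor time + 2·y_catalyst = 12.
Solving: y_reactor time = 3, y_catalyst = 3.
Shadow price of labor = 0.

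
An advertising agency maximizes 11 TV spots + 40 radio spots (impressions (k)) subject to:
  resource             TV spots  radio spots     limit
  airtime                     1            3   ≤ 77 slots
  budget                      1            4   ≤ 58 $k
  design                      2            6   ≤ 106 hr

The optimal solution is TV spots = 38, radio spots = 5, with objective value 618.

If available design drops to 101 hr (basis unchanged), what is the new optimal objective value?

At the optimum: airtime uses 53 of 77 (slack = 24); budget uses 58 of 58 (binding); design uses 106 of 106 (binding).
Slack constraints have shadow price 0 (complementary slackness).
Dual feasibility on the basic columns requires 1·y_budget + 2·y_design = 11, 4·y_budget + 6·y_design = 40.
This yields shadow prices y_budget = 7, y_design = 2.
Δz = y_design·Δb = 2 × (-5) = -10, so new z* = 618 − 10 = 608.

608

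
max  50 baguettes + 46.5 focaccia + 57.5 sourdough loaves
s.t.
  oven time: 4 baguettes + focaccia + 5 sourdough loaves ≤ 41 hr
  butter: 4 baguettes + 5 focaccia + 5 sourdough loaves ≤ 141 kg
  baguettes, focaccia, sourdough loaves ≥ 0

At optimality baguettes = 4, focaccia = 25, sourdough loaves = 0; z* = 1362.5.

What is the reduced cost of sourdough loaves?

-5

At the optimum: oven time uses 41 of 41 (binding); butter uses 141 of 141 (binding).
From A_Bᵀ y = c: 4·y_oven time + 4·y_butter = 50; 1·y_oven time + 5·y_butter = 46.5.
This yields shadow prices y_oven time = 4, y_butter = 8.5.
Reduced cost of sourdough loaves: c₃ − yᵀa₃ = 57.5 − (4·5 + 8.5·5) = 57.5 − 62.5 = -5.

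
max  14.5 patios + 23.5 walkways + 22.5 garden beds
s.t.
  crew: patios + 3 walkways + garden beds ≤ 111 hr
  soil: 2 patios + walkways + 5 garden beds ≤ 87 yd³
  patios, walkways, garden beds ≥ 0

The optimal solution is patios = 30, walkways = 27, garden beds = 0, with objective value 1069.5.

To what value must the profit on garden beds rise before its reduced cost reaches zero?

Check each constraint at x*: crew 111/111 (tight); soil 87/87 (tight).
From A_Bᵀ y = c: 1·y_crew + 2·y_soil = 14.5; 3·y_crew + 1·y_soil = 23.5.
This yields shadow prices y_crew = 6.5, y_soil = 4.
garden beds enters the basis when its profit ≥ yᵀa₃ = 6.5·1 + 4·5 = 26.5.

26.5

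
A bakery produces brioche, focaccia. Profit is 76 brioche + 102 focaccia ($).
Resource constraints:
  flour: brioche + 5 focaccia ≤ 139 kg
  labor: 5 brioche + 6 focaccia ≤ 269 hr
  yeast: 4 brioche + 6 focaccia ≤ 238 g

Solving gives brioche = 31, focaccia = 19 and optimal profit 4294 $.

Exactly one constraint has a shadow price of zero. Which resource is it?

flour

flour: 126/139 (slack 13)
labor: 269/269 (binding)
yeast: 238/238 (binding)
By complementary slackness, a constraint with positive slack has shadow price 0 → flour.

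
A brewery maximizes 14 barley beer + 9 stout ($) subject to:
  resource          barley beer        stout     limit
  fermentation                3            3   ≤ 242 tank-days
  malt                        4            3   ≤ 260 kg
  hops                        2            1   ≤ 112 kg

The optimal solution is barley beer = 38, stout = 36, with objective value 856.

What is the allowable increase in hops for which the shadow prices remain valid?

Binding constraints: malt, hops. The basis is B = [[4,3],[2,1]] with det -2.
Per unit increase in hops, x* moves by d = (1.5, -2).
The basis stays optimal until stout reaches 0; allowable increase = 18 kg.

18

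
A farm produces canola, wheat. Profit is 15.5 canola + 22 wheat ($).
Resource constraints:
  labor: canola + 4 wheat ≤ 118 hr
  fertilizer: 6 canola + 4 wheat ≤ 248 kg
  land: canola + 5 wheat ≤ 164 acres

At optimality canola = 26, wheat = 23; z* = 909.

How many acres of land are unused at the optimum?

23

land used = 1·26 + 5·23 = 141; slack = 164 − 141 = 23.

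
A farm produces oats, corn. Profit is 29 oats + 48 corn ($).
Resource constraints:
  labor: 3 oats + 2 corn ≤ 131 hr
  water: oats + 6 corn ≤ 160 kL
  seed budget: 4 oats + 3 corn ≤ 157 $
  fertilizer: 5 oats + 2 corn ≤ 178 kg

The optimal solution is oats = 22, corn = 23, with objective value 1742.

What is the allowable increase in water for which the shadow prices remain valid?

Binding constraints: water, seed budget. The basis is B = [[1,6],[4,3]] with det -21.
Per unit increase in water, x* moves by d = (-0.1429, 0.1905).
The basis stays optimal until oats reaches 0; allowable increase = 154 kL.

154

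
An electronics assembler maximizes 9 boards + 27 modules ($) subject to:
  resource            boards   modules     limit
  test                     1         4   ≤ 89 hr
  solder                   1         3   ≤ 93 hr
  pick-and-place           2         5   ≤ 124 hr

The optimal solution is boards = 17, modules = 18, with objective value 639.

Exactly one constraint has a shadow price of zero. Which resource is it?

solder

test: 89/89 (binding)
solder: 71/93 (slack 22)
pick-and-place: 124/124 (binding)
By complementary slackness, a constraint with positive slack has shadow price 0 → solder.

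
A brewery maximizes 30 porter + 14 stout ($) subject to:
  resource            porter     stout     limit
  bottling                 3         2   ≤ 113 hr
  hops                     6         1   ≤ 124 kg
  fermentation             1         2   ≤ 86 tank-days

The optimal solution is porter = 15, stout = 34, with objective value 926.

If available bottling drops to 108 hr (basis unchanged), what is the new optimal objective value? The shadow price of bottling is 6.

896

Δb = -5, so new z* = 926 + (6)·(-5) = 926 − 30 = 896.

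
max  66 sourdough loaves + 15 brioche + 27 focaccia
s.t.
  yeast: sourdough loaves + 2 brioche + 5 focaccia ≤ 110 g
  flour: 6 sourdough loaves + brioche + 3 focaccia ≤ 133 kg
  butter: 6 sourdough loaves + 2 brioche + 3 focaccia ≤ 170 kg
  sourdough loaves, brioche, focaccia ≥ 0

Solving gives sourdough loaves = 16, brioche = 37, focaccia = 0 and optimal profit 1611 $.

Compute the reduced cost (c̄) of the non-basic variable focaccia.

Binding: flour and butter. Non-binding: yeast (20 unused).
By complementary slackness, y = 0 for the non-binding constraint.
From A_Bᵀ y = c: 6·y_flour + 6·y_butter = 66; 1·y_flour + 2·y_butter = 15.
→ y_flour = 7 and y_butter = 4.
Reduced cost of focaccia: c₃ − yᵀa₃ = 27 − (7·3 + 4·3) = 27 − 33 = -6.

-6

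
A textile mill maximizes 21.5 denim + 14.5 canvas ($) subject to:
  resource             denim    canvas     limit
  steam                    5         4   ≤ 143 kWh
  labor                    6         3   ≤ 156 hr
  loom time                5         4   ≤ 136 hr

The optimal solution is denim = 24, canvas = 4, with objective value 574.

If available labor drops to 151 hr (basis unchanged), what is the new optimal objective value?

Binding: labor and loom time. Non-binding: steam (7 unused).
Since steam is not tight, its dual is 0.
Dual feasibility on the basic columns requires 6·y_labor + 5·y_loom time = 21.5, 3·y_labor + 4·y_loom time = 14.5.
→ y_labor = 1.5 and y_loom time = 2.5.
Δz = y_labor·Δb = 1.5 × (-5) = -7.5, so new z* = 574 − 7.5 = 566.5.

566.5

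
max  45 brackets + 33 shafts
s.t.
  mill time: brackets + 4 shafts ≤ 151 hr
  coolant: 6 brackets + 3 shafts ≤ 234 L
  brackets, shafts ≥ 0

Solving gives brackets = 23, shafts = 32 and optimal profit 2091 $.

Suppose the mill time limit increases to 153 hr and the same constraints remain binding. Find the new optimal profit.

Both mill time and coolant are binding at x*.
The binding rows give the dual system: 1·y_mill time + 6·y_coolant = 45 and 4·y_mill time + 3·y_coolant = 33.
→ y_mill time = 3 and y_coolant = 7.
Δz = y_mill time·Δb = 3 × (2) = 6, so new z* = 2091 + 6 = 2097.

2097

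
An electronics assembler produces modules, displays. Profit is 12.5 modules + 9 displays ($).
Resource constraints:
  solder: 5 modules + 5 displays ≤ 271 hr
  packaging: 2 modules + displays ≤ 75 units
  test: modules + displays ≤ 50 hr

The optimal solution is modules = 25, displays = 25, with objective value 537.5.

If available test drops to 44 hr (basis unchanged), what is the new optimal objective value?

Binding: packaging and test. Non-binding: solder (21 unused).
Slack constraints have shadow price 0 (complementary slackness).
Dual feasibility on the basic columns requires 2·y_packaging + 1·y_test = 12.5, 1·y_packaging + 1·y_test = 9.
Solving: y_packaging = 3.5, y_test = 5.5.
Δz = y_test·Δb = 5.5 × (-6) = -33, so new z* = 537.5 − 33 = 504.5.

504.5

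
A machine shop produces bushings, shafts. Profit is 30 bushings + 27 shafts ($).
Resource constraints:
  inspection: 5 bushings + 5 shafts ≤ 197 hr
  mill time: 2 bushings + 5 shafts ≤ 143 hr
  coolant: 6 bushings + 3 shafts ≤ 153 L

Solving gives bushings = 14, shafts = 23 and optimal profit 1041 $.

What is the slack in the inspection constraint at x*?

12

inspection used = 5·14 + 5·23 = 185; slack = 197 − 185 = 12.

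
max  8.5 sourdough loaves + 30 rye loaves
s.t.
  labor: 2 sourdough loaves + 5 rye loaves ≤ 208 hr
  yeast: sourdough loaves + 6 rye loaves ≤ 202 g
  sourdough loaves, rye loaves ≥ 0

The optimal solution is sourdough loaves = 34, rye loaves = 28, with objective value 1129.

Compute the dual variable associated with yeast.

Both labor and yeast are binding at x*.
From A_Bᵀ y = c: 2·y_labor + 1·y_yeast = 8.5; 5·y_labor + 6·y_yeast = 30.
This yields shadow prices y_labor = 3, y_yeast = 2.5.
Shadow price of yeast = 2.5.

2.5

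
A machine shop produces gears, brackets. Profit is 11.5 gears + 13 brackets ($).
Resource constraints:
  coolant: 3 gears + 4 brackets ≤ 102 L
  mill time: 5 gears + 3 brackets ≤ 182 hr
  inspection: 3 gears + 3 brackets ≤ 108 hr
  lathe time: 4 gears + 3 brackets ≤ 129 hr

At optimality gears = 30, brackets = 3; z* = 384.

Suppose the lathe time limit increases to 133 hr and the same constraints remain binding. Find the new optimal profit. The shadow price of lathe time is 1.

388

Δb = 4, so new z* = 384 + (1)·(4) = 384 + 4 = 388.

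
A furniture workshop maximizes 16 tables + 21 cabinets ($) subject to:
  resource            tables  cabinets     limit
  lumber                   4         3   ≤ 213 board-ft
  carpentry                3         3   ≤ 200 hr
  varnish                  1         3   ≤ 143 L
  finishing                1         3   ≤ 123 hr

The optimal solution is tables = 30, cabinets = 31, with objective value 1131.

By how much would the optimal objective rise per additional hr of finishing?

4

At the optimum: lumber uses 213 of 213 (binding); carpentry uses 183 of 200 (slack = 17); varnish uses 123 of 143 (slack = 20); finishing uses 123 of 123 (binding).
Slack constraints have shadow price 0 (complementary slackness).
Dual feasibility on the basic columns requires 4·y_lumber + 1·y_finishing = 16, 3·y_lumber + 3·y_finishing = 21.
→ y_lumber = 3 and y_finishing = 4.
Shadow price of finishing = 4.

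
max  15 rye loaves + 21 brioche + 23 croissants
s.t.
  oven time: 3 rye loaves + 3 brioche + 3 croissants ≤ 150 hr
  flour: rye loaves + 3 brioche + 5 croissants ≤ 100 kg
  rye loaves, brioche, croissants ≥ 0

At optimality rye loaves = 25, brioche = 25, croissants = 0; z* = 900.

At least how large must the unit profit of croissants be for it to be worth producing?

27

Check each constraint at x*: oven time 150/150 (tight); flour 100/100 (tight).
From A_Bᵀ y = c: 3·y_oven time + 1·y_flour = 15; 3·y_oven time + 3·y_flour = 21.
→ y_oven time = 4 and y_flour = 3.
croissants enters the basis when its profit ≥ yᵀa₃ = 4·3 + 3·5 = 27.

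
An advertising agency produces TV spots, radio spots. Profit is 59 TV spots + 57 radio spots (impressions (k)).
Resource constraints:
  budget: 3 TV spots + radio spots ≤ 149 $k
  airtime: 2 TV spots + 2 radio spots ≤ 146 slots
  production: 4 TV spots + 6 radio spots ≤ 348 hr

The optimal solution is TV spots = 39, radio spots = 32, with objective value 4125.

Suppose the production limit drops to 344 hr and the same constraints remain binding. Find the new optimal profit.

4093

Binding: budget and production. Non-binding: airtime (4 unused).
By complementary slackness, y = 0 for the non-binding constraint.
Dual feasibility on the basic columns requires 3·y_budget + 4·y_production = 59, 1·y_budget + 6·y_production = 57.
This yields shadow prices y_budget = 9, y_production = 8.
Δz = y_production·Δb = 8 × (-4) = -32, so new z* = 4125 − 32 = 4093.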